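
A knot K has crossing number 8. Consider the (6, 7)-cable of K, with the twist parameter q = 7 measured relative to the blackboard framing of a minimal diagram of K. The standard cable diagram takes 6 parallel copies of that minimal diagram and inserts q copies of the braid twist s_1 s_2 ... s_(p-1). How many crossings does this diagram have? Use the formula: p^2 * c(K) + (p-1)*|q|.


Step 1: Each of the c(K) crossings of the companion diagram becomes p*p = p^2 crossings among the p parallel strands, and each of the |q| twists s_1 s_2 ... s_(p-1) adds (p-1) crossings.
  Crossings = p^2 * c(K) + (p-1)*|q|
Step 2: = 6^2 * 8 + (6-1)*7
Step 3: = 36*8 + 5*7
Step 4: = 288 + 35 = 323

323


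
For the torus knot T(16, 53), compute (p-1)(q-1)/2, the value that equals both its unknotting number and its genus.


For a torus knot T(p,q), both the unknotting number and genus equal (p-1)(q-1)/2.
= (16-1)(53-1)/2
= 15*52/2
= 780/2 = 390

390


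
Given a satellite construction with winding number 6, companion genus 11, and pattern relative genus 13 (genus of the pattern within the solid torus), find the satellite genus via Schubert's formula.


Schubert: g(satellite) = g_rel(pattern) + |winding| * g(companion),
where g_rel(pattern) is the genus of the pattern relative to the solid torus.
= 13 + 6 * 11
= 13 + 66 = 79

79


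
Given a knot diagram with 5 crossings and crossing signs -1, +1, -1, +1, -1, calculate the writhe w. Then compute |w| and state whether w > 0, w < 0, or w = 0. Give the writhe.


Step 1: Count positive crossings (+1).
Positive crossings: 2
Step 2: Count negative crossings (-1).
Negative crossings: 3
Step 3: Writhe = (positive) - (negative)
w = 2 - 3 = -1
Step 4: |w| = 1, and w is negative

-1


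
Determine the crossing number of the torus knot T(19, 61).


For a torus knot T(p, q) with gcd(p,q)=1,
the crossing number is min(p*(q-1), q*(p-1)).
p*(q-1) = 19*60 = 1140
q*(p-1) = 61*18 = 1098
min(1140, 1098) = 1098

1098


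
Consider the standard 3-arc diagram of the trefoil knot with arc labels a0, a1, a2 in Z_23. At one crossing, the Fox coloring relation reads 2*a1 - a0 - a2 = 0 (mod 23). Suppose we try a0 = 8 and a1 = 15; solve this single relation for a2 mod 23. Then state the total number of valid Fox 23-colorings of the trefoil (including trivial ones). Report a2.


Step 1: Apply the given crossing relation 2*a1 - a0 - a2 = 0 (mod 23).
  a2 = 2*a1 - a0 mod 23
  a2 = 2*15 - 8 mod 23
  a2 = 30 - 8 mod 23
  a2 = 22 mod 23 = 22
Step 2: The trefoil has determinant 3.
  Number of Fox p-colorings (p prime) is p^2 if p = 3, else p.
  Since 23 does not divide 3, only trivial (constant) colorings exist.
  (So the trial a0 = 8, a1 = 15 with a0 != a1 does NOT extend to a valid coloring of the whole trefoil: the other two crossing relations require 3*(a1 - a0) = 0 (mod 23), which fails.)
  Total colorings = 23
Step 3: a2 = 22, total Fox 23-colorings = 23

22


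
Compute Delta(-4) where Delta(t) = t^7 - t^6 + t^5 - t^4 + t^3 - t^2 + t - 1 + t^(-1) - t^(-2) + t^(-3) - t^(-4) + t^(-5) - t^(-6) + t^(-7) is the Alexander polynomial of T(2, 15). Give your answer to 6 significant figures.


Substituting t = -4 into Delta(t) = t^7 - t^6 + t^5 - t^4 + t^3 - t^2 + t - 1 + t^(-1) - t^(-2) + t^(-3) - t^(-4) + t^(-5) - t^(-6) + t^(-7):
Term values: (-16384) + (-4096) + (-1024) + (-256) + (-64) + (-16) + (-4) + (-1) + (-0.25) + (-0.0625) + (-0.015625) + (-0.00390625) + (-0.000976562) + (-0.000244141) + (-6.10352e-05)
Sum = -21845.33331
Rounded to 6 significant figures: -21845.3

-21845.3


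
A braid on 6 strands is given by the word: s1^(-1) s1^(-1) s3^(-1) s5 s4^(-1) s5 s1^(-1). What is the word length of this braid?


The word length counts the number of generators (including inverses).
Listing each generator: s1^(-1), s1^(-1), s3^(-1), s5, s4^(-1), s5, s1^(-1)
There are 7 generators in this braid word.

7


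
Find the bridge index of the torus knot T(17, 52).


The bridge number of T(p,q) is min(p,q).
min(17, 52) = 17

17


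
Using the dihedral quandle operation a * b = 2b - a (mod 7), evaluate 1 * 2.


1 * 2 = 2*2 - 1 mod 7
= 4 - 1 mod 7
= 3 mod 7 = 3

3


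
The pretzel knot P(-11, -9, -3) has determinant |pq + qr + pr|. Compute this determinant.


Step 1: Compute pq + qr + pr.
pq = (-11)*(-9) = 99
qr = (-9)*(-3) = 27
pr = (-11)*(-3) = 33
pq + qr + pr = 99 + 27 + 33 = 159
Step 2: Take absolute value.
det(P(-11,-9,-3)) = |159| = 159

159


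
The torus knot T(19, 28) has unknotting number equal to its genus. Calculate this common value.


For a torus knot T(p,q), both the unknotting number and genus equal (p-1)(q-1)/2.
= (19-1)(28-1)/2
= 18*27/2
= 486/2 = 243

243


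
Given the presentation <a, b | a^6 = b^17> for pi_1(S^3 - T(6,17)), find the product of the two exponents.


The relation is a^6 = b^17.
Product of exponents = 6 * 17
= 102

102


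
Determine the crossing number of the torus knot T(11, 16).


For a torus knot T(p, q) with gcd(p,q)=1,
the crossing number is min(p*(q-1), q*(p-1)).
p*(q-1) = 11*15 = 165
q*(p-1) = 16*10 = 160
min(165, 160) = 160

160


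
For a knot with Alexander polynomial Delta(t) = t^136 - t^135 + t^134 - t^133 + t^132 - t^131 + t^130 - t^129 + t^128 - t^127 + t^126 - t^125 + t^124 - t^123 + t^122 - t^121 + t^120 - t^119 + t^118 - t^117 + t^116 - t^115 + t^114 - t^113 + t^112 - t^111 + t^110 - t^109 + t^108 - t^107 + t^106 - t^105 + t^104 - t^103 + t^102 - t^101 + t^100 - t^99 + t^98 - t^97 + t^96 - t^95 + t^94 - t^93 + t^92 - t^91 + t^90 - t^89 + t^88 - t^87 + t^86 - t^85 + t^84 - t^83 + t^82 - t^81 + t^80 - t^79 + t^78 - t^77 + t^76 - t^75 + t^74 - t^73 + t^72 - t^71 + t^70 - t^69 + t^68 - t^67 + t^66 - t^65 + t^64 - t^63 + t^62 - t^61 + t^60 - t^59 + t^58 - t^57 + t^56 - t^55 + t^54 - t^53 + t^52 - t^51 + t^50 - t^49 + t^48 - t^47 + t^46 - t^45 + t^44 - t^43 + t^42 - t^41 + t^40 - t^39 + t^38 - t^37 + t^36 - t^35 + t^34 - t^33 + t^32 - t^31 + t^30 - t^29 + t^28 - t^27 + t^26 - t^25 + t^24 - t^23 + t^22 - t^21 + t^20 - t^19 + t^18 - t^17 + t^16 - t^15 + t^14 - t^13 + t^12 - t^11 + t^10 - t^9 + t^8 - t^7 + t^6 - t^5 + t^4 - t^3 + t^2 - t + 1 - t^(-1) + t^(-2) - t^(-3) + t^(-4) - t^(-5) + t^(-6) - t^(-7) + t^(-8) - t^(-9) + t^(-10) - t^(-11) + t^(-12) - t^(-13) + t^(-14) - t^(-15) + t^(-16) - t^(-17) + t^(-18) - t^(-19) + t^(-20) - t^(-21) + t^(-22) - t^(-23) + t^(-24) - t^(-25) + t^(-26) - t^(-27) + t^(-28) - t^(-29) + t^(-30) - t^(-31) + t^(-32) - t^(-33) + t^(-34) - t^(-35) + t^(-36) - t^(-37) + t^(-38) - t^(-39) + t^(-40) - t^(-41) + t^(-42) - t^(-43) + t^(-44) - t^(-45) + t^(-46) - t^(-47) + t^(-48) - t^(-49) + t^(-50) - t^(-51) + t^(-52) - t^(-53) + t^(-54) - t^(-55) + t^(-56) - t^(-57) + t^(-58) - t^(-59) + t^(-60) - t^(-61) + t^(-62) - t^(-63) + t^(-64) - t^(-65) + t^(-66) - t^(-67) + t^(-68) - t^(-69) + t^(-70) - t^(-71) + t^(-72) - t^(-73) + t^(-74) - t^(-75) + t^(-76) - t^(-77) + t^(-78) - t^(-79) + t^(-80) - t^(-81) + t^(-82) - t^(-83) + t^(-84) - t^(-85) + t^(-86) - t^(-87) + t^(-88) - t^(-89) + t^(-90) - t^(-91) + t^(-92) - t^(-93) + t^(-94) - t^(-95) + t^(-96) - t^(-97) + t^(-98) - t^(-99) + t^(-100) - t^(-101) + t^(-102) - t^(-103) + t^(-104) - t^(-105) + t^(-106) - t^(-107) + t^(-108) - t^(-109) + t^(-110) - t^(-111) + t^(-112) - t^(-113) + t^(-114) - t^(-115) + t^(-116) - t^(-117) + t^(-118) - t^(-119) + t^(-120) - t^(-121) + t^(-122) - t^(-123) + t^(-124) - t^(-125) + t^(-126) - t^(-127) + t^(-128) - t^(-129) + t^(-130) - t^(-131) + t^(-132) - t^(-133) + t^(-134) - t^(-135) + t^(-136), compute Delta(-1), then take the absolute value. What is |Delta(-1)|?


Step 1: The polynomial has 273 terms with alternating signs, exponents from 136 down to -136.
Step 2: Substitute t = -1. The i-th term has coefficient (-1)^i and exponent (m-i),
  so its value is (-1)^i * (-1)^(m-i) = (-1)^m = 1 for every i.
Step 3: All 273 terms equal 1, so Delta(-1) = 273 * (1) = 273
Step 4: |Delta(-1)| = 273

273


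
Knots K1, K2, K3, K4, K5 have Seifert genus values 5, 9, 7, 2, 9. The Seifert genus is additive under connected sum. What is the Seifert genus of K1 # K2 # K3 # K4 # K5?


The Seifert genus is additive under connected sum.
Seifert genus(K1 # K2 # K3 # K4 # K5) = (5) + (9) + (7) + (2) + (9)
= 32

32


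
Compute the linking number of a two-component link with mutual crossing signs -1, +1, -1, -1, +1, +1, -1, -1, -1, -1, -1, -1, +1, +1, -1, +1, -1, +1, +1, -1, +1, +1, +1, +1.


Step 1: Count positive crossings: 12
Step 2: Count negative crossings: 12
Step 3: Sum of signs = 12 - 12 = 0
Step 4: Linking number = sum/2 = 0/2 = 0

0


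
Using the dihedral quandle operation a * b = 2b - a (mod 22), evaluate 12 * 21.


12 * 21 = 2*21 - 12 mod 22
= 42 - 12 mod 22
= 30 mod 22 = 8

8


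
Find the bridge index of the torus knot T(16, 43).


The bridge number of T(p,q) is min(p,q).
min(16, 43) = 16

16


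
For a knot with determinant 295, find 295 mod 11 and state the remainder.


Step 1: A knot is p-colorable if and only if p divides its determinant.
Step 2: Compute 295 mod 11.
295 = 26 * 11 + 9
Step 3: 295 mod 11 = 9
Step 4: The knot is 11-colorable: no

9


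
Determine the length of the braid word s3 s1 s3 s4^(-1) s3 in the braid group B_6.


The word length counts the number of generators (including inverses).
Listing each generator: s3, s1, s3, s4^(-1), s3
There are 5 generators in this braid word.

5


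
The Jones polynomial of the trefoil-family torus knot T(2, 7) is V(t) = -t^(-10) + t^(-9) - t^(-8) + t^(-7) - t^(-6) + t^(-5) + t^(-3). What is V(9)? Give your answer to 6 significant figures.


Substituting t = 9 into V(t) = -t^(-10) + t^(-9) - t^(-8) + t^(-7) - t^(-6) + t^(-5) + t^(-3):
  (-)t^(-10) = -2.86797e-10
  (+)t^(-9) = 2.58117e-09
  (-)t^(-8) = -2.32306e-08
  (+)t^(-7) = 2.09075e-07
  (-)t^(-6) = -1.88168e-06
  (+)t^(-5) = 1.69351e-05
  (+)t^(-3) = 0.00137174
Sum = (-2.86797e-10) + (2.58117e-09) + (-2.32306e-08) + (2.09075e-07) + (-1.88168e-06) + (1.69351e-05) + (0.00137174)
= 0.001386983663
Rounded to 6 significant figures: 0.00138698

0.00138698


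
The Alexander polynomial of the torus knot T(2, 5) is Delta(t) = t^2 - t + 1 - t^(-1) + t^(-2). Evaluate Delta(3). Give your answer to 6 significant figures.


Substituting t = 3 into Delta(t) = t^2 - t + 1 - t^(-1) + t^(-2):
Term values: (9) + (-3) + (1) + (-0.333333) + (0.111111)
Sum = 6.777777778
Rounded to 6 significant figures: 6.77778

6.77778


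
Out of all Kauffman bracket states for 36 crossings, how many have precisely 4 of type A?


We choose which 4 of 36 crossings get A-smoothings.
C(36, 4) = 36! / (4! * 32!)
= 58905

58905


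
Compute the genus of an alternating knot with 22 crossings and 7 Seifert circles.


For alternating knots, g = (c - s + 1)/2.
= (22 - 7 + 1)/2
= 16/2 = 8

8


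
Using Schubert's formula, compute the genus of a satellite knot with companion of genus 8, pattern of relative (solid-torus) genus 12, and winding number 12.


Schubert: g(satellite) = g_rel(pattern) + |winding| * g(companion),
where g_rel(pattern) is the genus of the pattern relative to the solid torus.
= 12 + 12 * 8
= 12 + 96 = 108

108


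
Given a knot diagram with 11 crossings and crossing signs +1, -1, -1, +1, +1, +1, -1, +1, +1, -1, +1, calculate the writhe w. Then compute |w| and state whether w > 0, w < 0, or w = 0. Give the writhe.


Step 1: Count positive crossings (+1).
Positive crossings: 7
Step 2: Count negative crossings (-1).
Negative crossings: 4
Step 3: Writhe = (positive) - (negative)
w = 7 - 4 = 3
Step 4: |w| = 3, and w is positive

3


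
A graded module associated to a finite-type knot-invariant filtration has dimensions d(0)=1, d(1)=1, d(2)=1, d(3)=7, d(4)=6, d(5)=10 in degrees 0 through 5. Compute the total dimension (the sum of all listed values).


Total dimension = d(0) + d(1) + ... + d(5)
= 1 + 1 + 1 + 7 + 6 + 10
= 26

26


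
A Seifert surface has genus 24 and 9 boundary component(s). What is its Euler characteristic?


chi = 2 - 2g - b
= 2 - 2*24 - 9
= 2 - 48 - 9 = -55

-55


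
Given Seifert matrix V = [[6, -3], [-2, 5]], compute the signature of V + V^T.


Step 1: V + V^T = [[12, -5], [-5, 10]]
Step 2: trace = 22, det = 95
Step 3: Discriminant = 22^2 - 4*95 = 104
Step 4: Eigenvalues: 16.099, 5.90098
Step 5: Signature = (# positive eigenvalues) - (# negative eigenvalues) = 2

2


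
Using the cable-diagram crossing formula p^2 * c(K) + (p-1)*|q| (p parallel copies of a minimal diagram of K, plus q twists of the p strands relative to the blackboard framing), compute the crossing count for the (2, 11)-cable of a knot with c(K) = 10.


Step 1: Each of the c(K) crossings of the companion diagram becomes p*p = p^2 crossings among the p parallel strands, and each of the |q| twists s_1 s_2 ... s_(p-1) adds (p-1) crossings.
  Crossings = p^2 * c(K) + (p-1)*|q|
Step 2: = 2^2 * 10 + (2-1)*11
Step 3: = 4*10 + 1*11
Step 4: = 40 + 11 = 51

51


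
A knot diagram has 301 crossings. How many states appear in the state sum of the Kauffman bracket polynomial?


Each crossing contributes 2 choices (A-smoothing or B-smoothing).
Total states = 2^301 = 4074071952668972172536891376818756322102936787331872501272280898708762599526673412366794752

4074071952668972172536891376818756322102936787331872501272280898708762599526673412366794752


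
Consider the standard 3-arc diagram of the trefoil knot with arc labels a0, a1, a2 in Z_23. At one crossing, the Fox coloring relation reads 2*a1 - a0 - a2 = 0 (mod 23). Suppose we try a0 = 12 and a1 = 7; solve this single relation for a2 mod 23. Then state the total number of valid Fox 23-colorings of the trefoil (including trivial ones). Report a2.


Step 1: Apply the given crossing relation 2*a1 - a0 - a2 = 0 (mod 23).
  a2 = 2*a1 - a0 mod 23
  a2 = 2*7 - 12 mod 23
  a2 = 14 - 12 mod 23
  a2 = 2 mod 23 = 2
Step 2: The trefoil has determinant 3.
  Number of Fox p-colorings (p prime) is p^2 if p = 3, else p.
  Since 23 does not divide 3, only trivial (constant) colorings exist.
  (So the trial a0 = 12, a1 = 7 with a0 != a1 does NOT extend to a valid coloring of the whole trefoil: the other two crossing relations require 3*(a1 - a0) = 0 (mod 23), which fails.)
  Total colorings = 23
Step 3: a2 = 2, total Fox 23-colorings = 23

2


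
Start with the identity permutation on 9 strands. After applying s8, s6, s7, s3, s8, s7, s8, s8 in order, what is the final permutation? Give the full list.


Starting with identity [1, 2, 3, 4, 5, 6, 7, 8, 9].
Apply generators in sequence:
  After s8: [1, 2, 3, 4, 5, 6, 7, 9, 8]
  After s6: [1, 2, 3, 4, 5, 7, 6, 9, 8]
  After s7: [1, 2, 3, 4, 5, 7, 9, 6, 8]
  After s3: [1, 2, 4, 3, 5, 7, 9, 6, 8]
  After s8: [1, 2, 4, 3, 5, 7, 9, 8, 6]
  After s7: [1, 2, 4, 3, 5, 7, 8, 9, 6]
  After s8: [1, 2, 4, 3, 5, 7, 8, 6, 9]
  After s8: [1, 2, 4, 3, 5, 7, 8, 9, 6]
Final permutation: [1, 2, 4, 3, 5, 7, 8, 9, 6]

[1, 2, 4, 3, 5, 7, 8, 9, 6]


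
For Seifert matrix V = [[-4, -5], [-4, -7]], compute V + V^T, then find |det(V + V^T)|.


Step 1: Form V + V^T where V = [[-4, -5], [-4, -7]]
  V^T = [[-4, -4], [-5, -7]]
  V + V^T = [[-8, -9], [-9, -14]]
Step 2: det(V + V^T) = (-8)*(-14) - (-9)*(-9)
  = 112 - 81 = 31
Step 3: Knot determinant = |det(V + V^T)| = |31| = 31

31


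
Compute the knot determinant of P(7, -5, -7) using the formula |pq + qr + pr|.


Step 1: Compute pq + qr + pr.
pq = 7*(-5) = -35
qr = (-5)*(-7) = 35
pr = 7*(-7) = -49
pq + qr + pr = -35 + 35 + (-49) = -49
Step 2: Take absolute value.
det(P(7,-5,-7)) = |-49| = 49

49


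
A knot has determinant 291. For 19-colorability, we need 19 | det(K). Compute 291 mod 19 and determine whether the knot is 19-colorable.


Step 1: A knot is p-colorable if and only if p divides its determinant.
Step 2: Compute 291 mod 19.
291 = 15 * 19 + 6
Step 3: 291 mod 19 = 6
Step 4: The knot is 19-colorable: no

6


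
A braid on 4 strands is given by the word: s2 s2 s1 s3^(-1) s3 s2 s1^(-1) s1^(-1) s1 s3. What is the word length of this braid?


The word length counts the number of generators (including inverses).
Listing each generator: s2, s2, s1, s3^(-1), s3, s2, s1^(-1), s1^(-1), s1, s3
There are 10 generators in this braid word.

10


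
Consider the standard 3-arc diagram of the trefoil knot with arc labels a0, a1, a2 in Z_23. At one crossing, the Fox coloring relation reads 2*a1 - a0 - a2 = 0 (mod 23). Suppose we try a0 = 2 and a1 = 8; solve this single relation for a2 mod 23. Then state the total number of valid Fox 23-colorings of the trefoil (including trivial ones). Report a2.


Step 1: Apply the given crossing relation 2*a1 - a0 - a2 = 0 (mod 23).
  a2 = 2*a1 - a0 mod 23
  a2 = 2*8 - 2 mod 23
  a2 = 16 - 2 mod 23
  a2 = 14 mod 23 = 14
Step 2: The trefoil has determinant 3.
  Number of Fox p-colorings (p prime) is p^2 if p = 3, else p.
  Since 23 does not divide 3, only trivial (constant) colorings exist.
  (So the trial a0 = 2, a1 = 8 with a0 != a1 does NOT extend to a valid coloring of the whole trefoil: the other two crossing relations require 3*(a1 - a0) = 0 (mod 23), which fails.)
  Total colorings = 23
Step 3: a2 = 14, total Fox 23-colorings = 23

14


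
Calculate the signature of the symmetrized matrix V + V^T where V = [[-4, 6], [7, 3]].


Step 1: V + V^T = [[-8, 13], [13, 6]]
Step 2: trace = -2, det = -217
Step 3: Discriminant = (-2)^2 - 4*(-217) = 872
Step 4: Eigenvalues: 13.7648, -15.7648
Step 5: Signature = (# positive eigenvalues) - (# negative eigenvalues) = 0

0


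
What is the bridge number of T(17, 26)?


The bridge number of T(p,q) is min(p,q).
min(17, 26) = 17

17


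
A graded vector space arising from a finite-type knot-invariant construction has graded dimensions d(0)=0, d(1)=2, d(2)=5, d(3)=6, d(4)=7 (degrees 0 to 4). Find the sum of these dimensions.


Total dimension = d(0) + d(1) + ... + d(4)
= 0 + 2 + 5 + 6 + 7
= 20

20


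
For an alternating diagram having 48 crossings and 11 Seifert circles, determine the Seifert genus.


For alternating knots, g = (c - s + 1)/2.
= (48 - 11 + 1)/2
= 38/2 = 19

19


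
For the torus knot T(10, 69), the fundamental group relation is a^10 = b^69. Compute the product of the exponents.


The relation is a^10 = b^69.
Product of exponents = 10 * 69
= 690

690


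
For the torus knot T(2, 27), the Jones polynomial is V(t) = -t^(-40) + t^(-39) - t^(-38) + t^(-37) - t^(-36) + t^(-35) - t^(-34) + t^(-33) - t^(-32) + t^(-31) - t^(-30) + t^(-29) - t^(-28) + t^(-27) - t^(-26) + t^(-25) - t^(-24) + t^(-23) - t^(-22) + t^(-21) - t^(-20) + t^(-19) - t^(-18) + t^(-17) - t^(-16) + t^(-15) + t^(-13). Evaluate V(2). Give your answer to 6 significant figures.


Substituting t = 2 into V(t) = -t^(-40) + t^(-39) - t^(-38) + t^(-37) - t^(-36) + t^(-35) - t^(-34) + t^(-33) - t^(-32) + t^(-31) - t^(-30) + t^(-29) - t^(-28) + t^(-27) - t^(-26) + t^(-25) - t^(-24) + t^(-23) - t^(-22) + t^(-21) - t^(-20) + t^(-19) - t^(-18) + t^(-17) - t^(-16) + t^(-15) + t^(-13):
  (-)t^(-40) = -9.09495e-13
  (+)t^(-39) = 1.81899e-12
  (-)t^(-38) = -3.63798e-12
  (+)t^(-37) = 7.27596e-12
  (-)t^(-36) = -1.45519e-11
  (+)t^(-35) = 2.91038e-11
  (-)t^(-34) = -5.82077e-11
  (+)t^(-33) = 1.16415e-10
  (-)t^(-32) = -2.32831e-10
  (+)t^(-31) = 4.65661e-10
  (-)t^(-30) = -9.31323e-10
  (+)t^(-29) = 1.86265e-09
  (-)t^(-28) = -3.72529e-09
  (+)t^(-27) = 7.45058e-09
  (-)t^(-26) = -1.49012e-08
  (+)t^(-25) = 2.98023e-08
  (-)t^(-24) = -5.96046e-08
  (+)t^(-23) = 1.19209e-07
  (-)t^(-22) = -2.38419e-07
  (+)t^(-21) = 4.76837e-07
  (-)t^(-20) = -9.53674e-07
  (+)t^(-19) = 1.90735e-06
  (-)t^(-18) = -3.8147e-06
  (+)t^(-17) = 7.62939e-06
  (-)t^(-16) = -1.52588e-05
  (+)t^(-15) = 3.05176e-05
  (+)t^(-13) = 0.00012207
Sum = (-9.09495e-13) + (1.81899e-12) + (-3.63798e-12) + (7.27596e-12) + (-1.45519e-11) + (2.91038e-11) + (-5.82077e-11) + (1.16415e-10) + (-2.32831e-10) + (4.65661e-10) + (-9.31323e-10) + (1.86265e-09) + (-3.72529e-09) + (7.45058e-09) + (-1.49012e-08) + (2.98023e-08) + (-5.96046e-08) + (1.19209e-07) + (-2.38419e-07) + (4.76837e-07) + (-9.53674e-07) + (1.90735e-06) + (-3.8147e-06) + (7.62939e-06) + (-1.52588e-05) + (3.05176e-05) + (0.00012207)
= 0.0001424153643
Rounded to 6 significant figures: 0.000142415

0.000142415


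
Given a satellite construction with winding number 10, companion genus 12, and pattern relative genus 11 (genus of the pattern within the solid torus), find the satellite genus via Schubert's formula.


Schubert: g(satellite) = g_rel(pattern) + |winding| * g(companion),
where g_rel(pattern) is the genus of the pattern relative to the solid torus.
= 11 + 10 * 12
= 11 + 120 = 131

131


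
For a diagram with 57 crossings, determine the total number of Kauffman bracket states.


Each crossing contributes 2 choices (A-smoothing or B-smoothing).
Total states = 2^57 = 144115188075855872

144115188075855872


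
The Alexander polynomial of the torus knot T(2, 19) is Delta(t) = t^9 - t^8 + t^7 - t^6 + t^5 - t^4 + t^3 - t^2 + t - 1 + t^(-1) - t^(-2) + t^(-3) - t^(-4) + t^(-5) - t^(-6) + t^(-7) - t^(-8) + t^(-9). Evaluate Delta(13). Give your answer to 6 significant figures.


Substituting t = 13 into Delta(t) = t^9 - t^8 + t^7 - t^6 + t^5 - t^4 + t^3 - t^2 + t - 1 + t^(-1) - t^(-2) + t^(-3) - t^(-4) + t^(-5) - t^(-6) + t^(-7) - t^(-8) + t^(-9):
Term values: (10604499373) + (-815730721) + (62748517) + (-4826809) + (371293) + (-28561) + (2197) + (-169) + (13) + (-1) + (0.0769231) + (-0.00591716) + (0.000455166) + (-3.50128e-05) + (2.69329e-06) + (-2.07176e-07) + (1.59366e-08) + (-1.22589e-09) + (9.42996e-11)
Sum = 9847035132
Rounded to 6 significant figures: 9.84704e+09

9.84704e+09


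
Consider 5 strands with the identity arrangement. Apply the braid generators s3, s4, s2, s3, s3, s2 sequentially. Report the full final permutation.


Starting with identity [1, 2, 3, 4, 5].
Apply generators in sequence:
  After s3: [1, 2, 4, 3, 5]
  After s4: [1, 2, 4, 5, 3]
  After s2: [1, 4, 2, 5, 3]
  After s3: [1, 4, 5, 2, 3]
  After s3: [1, 4, 2, 5, 3]
  After s2: [1, 2, 4, 5, 3]
Final permutation: [1, 2, 4, 5, 3]

[1, 2, 4, 5, 3]


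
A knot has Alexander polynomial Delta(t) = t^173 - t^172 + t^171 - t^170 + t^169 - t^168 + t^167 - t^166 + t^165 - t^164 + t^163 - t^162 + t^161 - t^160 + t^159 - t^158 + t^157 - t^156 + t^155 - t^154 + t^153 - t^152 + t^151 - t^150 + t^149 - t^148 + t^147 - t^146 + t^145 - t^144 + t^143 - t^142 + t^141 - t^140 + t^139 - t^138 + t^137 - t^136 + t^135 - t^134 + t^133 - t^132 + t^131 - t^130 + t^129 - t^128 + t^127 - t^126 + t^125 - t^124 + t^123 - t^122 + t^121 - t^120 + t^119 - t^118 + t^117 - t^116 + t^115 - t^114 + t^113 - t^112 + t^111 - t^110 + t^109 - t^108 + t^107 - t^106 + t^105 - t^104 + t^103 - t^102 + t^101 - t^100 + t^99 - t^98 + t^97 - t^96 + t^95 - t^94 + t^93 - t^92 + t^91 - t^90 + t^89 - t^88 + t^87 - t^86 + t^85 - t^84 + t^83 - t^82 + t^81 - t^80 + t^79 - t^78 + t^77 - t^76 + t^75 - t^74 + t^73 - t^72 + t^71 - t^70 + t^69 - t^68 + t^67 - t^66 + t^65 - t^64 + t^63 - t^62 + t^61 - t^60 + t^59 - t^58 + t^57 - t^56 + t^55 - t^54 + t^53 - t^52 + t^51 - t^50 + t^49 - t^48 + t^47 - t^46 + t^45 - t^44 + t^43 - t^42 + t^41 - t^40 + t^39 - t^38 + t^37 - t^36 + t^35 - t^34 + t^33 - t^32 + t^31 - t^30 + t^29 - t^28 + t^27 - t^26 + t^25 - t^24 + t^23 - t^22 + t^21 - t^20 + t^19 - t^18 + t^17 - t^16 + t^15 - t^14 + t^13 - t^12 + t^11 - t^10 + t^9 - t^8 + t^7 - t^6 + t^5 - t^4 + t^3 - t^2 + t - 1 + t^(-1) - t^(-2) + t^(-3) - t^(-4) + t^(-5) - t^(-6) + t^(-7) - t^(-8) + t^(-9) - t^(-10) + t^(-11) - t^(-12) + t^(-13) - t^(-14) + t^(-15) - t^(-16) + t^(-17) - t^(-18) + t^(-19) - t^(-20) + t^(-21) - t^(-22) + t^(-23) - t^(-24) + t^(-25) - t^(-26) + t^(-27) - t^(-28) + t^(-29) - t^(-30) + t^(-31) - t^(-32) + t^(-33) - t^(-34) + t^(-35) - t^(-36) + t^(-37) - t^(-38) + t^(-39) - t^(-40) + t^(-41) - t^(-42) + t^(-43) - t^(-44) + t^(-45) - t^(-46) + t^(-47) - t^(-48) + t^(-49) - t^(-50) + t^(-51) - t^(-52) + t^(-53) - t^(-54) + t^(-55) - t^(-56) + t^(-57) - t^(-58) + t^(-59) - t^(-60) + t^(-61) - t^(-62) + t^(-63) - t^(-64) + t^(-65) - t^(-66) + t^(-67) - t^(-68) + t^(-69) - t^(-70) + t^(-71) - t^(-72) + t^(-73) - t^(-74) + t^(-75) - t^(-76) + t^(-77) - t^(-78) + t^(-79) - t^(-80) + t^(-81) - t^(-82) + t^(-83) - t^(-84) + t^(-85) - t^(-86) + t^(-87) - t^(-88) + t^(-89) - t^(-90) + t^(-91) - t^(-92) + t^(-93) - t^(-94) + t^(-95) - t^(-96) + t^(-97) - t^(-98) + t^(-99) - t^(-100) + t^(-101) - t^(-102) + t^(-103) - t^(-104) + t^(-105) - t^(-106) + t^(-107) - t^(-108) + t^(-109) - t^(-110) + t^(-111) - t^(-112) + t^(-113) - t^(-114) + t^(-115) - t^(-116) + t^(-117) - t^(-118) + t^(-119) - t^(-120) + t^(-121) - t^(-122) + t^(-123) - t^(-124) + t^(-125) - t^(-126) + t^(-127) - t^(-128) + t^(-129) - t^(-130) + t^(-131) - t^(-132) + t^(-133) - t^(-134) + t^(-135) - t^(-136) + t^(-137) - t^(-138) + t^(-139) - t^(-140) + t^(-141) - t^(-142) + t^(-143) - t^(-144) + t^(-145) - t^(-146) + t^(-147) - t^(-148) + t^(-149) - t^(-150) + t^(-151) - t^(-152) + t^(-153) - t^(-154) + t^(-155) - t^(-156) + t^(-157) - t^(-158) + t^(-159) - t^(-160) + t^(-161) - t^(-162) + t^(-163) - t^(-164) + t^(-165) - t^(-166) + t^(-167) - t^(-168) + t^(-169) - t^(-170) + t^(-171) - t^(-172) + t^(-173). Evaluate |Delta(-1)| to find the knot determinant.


Step 1: The polynomial has 347 terms with alternating signs, exponents from 173 down to -173.
Step 2: Substitute t = -1. The i-th term has coefficient (-1)^i and exponent (m-i),
  so its value is (-1)^i * (-1)^(m-i) = (-1)^m = -1 for every i.
Step 3: All 347 terms equal -1, so Delta(-1) = 347 * (-1) = -347
Step 4: |Delta(-1)| = 347

347


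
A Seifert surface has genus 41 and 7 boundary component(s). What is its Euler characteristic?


chi = 2 - 2g - b
= 2 - 2*41 - 7
= 2 - 82 - 7 = -87

-87


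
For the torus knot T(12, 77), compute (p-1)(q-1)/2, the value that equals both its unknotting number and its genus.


For a torus knot T(p,q), both the unknotting number and genus equal (p-1)(q-1)/2.
= (12-1)(77-1)/2
= 11*76/2
= 836/2 = 418

418


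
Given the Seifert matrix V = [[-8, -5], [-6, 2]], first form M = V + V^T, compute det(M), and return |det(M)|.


Step 1: Form V + V^T where V = [[-8, -5], [-6, 2]]
  V^T = [[-8, -6], [-5, 2]]
  V + V^T = [[-16, -11], [-11, 4]]
Step 2: det(V + V^T) = (-16)*4 - (-11)*(-11)
  = -64 - 121 = -185
Step 3: Knot determinant = |det(V + V^T)| = |-185| = 185

185


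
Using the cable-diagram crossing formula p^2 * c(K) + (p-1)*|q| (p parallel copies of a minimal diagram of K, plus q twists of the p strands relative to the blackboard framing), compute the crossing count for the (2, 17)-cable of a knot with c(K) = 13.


Step 1: Each of the c(K) crossings of the companion diagram becomes p*p = p^2 crossings among the p parallel strands, and each of the |q| twists s_1 s_2 ... s_(p-1) adds (p-1) crossings.
  Crossings = p^2 * c(K) + (p-1)*|q|
Step 2: = 2^2 * 13 + (2-1)*17
Step 3: = 4*13 + 1*17
Step 4: = 52 + 17 = 69

69


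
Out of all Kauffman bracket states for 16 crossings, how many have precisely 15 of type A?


We choose which 15 of 16 crossings get A-smoothings.
C(16, 15) = 16! / (15! * 1!)
= 16

16


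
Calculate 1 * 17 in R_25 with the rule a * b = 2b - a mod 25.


1 * 17 = 2*17 - 1 mod 25
= 34 - 1 mod 25
= 33 mod 25 = 8

8


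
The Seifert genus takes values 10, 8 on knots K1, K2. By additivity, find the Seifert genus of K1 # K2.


The Seifert genus is additive under connected sum.
Seifert genus(K1 # K2) = (10) + (8)
= 18

18


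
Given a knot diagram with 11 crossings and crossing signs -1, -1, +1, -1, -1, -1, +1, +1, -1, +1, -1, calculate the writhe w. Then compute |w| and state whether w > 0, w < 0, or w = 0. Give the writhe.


Step 1: Count positive crossings (+1).
Positive crossings: 4
Step 2: Count negative crossings (-1).
Negative crossings: 7
Step 3: Writhe = (positive) - (negative)
w = 4 - 7 = -3
Step 4: |w| = 3, and w is negative

-3


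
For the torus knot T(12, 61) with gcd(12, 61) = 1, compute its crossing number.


For a torus knot T(p, q) with gcd(p,q)=1,
the crossing number is min(p*(q-1), q*(p-1)).
p*(q-1) = 12*60 = 720
q*(p-1) = 61*11 = 671
min(720, 671) = 671

671


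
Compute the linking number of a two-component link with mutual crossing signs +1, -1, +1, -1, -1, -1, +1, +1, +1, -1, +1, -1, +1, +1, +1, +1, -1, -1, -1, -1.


Step 1: Count positive crossings: 10
Step 2: Count negative crossings: 10
Step 3: Sum of signs = 10 - 10 = 0
Step 4: Linking number = sum/2 = 0/2 = 0

0


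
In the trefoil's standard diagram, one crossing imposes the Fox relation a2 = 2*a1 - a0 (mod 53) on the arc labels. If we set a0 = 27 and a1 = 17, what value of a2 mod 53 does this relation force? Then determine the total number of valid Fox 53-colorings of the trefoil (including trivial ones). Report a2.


Step 1: Apply the given crossing relation 2*a1 - a0 - a2 = 0 (mod 53).
  a2 = 2*a1 - a0 mod 53
  a2 = 2*17 - 27 mod 53
  a2 = 34 - 27 mod 53
  a2 = 7 mod 53 = 7
Step 2: The trefoil has determinant 3.
  Number of Fox p-colorings (p prime) is p^2 if p = 3, else p.
  Since 53 does not divide 3, only trivial (constant) colorings exist.
  (So the trial a0 = 27, a1 = 17 with a0 != a1 does NOT extend to a valid coloring of the whole trefoil: the other two crossing relations require 3*(a1 - a0) = 0 (mod 53), which fails.)
  Total colorings = 53
Step 3: a2 = 7, total Fox 53-colorings = 53

7


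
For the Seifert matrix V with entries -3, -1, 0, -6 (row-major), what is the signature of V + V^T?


Step 1: V + V^T = [[-6, -1], [-1, -12]]
Step 2: trace = -18, det = 71
Step 3: Discriminant = (-18)^2 - 4*71 = 40
Step 4: Eigenvalues: -5.83772, -12.1623
Step 5: Signature = (# positive eigenvalues) - (# negative eigenvalues) = -2

-2


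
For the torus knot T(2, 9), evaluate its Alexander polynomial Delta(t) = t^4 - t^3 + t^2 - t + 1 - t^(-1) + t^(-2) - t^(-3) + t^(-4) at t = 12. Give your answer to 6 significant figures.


Substituting t = 12 into Delta(t) = t^4 - t^3 + t^2 - t + 1 - t^(-1) + t^(-2) - t^(-3) + t^(-4):
Term values: (20736) + (-1728) + (144) + (-12) + (1) + (-0.0833333) + (0.00694444) + (-0.000578704) + (4.82253e-05)
Sum = 19140.92308
Rounded to 6 significant figures: 19140.9

19140.9


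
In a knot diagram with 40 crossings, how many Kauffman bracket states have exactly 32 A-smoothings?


We choose which 32 of 40 crossings get A-smoothings.
C(40, 32) = 40! / (32! * 8!)
= 76904685

76904685


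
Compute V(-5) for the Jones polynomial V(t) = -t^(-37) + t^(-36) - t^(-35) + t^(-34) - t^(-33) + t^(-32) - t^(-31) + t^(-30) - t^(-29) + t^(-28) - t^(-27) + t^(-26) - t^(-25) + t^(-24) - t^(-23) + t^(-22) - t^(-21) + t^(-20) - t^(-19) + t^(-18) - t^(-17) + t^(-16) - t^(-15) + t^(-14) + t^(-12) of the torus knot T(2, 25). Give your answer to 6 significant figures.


Substituting t = -5 into V(t) = -t^(-37) + t^(-36) - t^(-35) + t^(-34) - t^(-33) + t^(-32) - t^(-31) + t^(-30) - t^(-29) + t^(-28) - t^(-27) + t^(-26) - t^(-25) + t^(-24) - t^(-23) + t^(-22) - t^(-21) + t^(-20) - t^(-19) + t^(-18) - t^(-17) + t^(-16) - t^(-15) + t^(-14) + t^(-12):
  (-)t^(-37) = 1.37439e-26
  (+)t^(-36) = 6.87195e-26
  (-)t^(-35) = 3.43597e-25
  (+)t^(-34) = 1.71799e-24
  (-)t^(-33) = 8.58993e-24
  (+)t^(-32) = 4.29497e-23
  (-)t^(-31) = 2.14748e-22
  (+)t^(-30) = 1.07374e-21
  (-)t^(-29) = 5.36871e-21
  (+)t^(-28) = 2.68435e-20
  (-)t^(-27) = 1.34218e-19
  (+)t^(-26) = 6.71089e-19
  (-)t^(-25) = 3.35544e-18
  (+)t^(-24) = 1.67772e-17
  (-)t^(-23) = 8.38861e-17
  (+)t^(-22) = 4.1943e-16
  (-)t^(-21) = 2.09715e-15
  (+)t^(-20) = 1.04858e-14
  (-)t^(-19) = 5.24288e-14
  (+)t^(-18) = 2.62144e-13
  (-)t^(-17) = 1.31072e-12
  (+)t^(-16) = 6.5536e-12
  (-)t^(-15) = 3.2768e-11
  (+)t^(-14) = 1.6384e-10
  (+)t^(-12) = 4.096e-09
Sum = (1.37439e-26) + (6.87195e-26) + (3.43597e-25) + (1.71799e-24) + (8.58993e-24) + (4.29497e-23) + (2.14748e-22) + (1.07374e-21) + (5.36871e-21) + (2.68435e-20) + (1.34218e-19) + (6.71089e-19) + (3.35544e-18) + (1.67772e-17) + (8.38861e-17) + (4.1943e-16) + (2.09715e-15) + (1.04858e-14) + (5.24288e-14) + (2.62144e-13) + (1.31072e-12) + (6.5536e-12) + (3.2768e-11) + (1.6384e-10) + (4.096e-09)
= 4.3008e-09
Rounded to 6 significant figures: 4.3008e-09

4.3008e-09


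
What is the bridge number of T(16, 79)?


The bridge number of T(p,q) is min(p,q).
min(16, 79) = 16

16


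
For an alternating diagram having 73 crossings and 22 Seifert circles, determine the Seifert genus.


For alternating knots, g = (c - s + 1)/2.
= (73 - 22 + 1)/2
= 52/2 = 26

26


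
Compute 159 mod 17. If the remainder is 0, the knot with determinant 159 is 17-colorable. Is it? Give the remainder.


Step 1: A knot is p-colorable if and only if p divides its determinant.
Step 2: Compute 159 mod 17.
159 = 9 * 17 + 6
Step 3: 159 mod 17 = 6
Step 4: The knot is 17-colorable: no

6


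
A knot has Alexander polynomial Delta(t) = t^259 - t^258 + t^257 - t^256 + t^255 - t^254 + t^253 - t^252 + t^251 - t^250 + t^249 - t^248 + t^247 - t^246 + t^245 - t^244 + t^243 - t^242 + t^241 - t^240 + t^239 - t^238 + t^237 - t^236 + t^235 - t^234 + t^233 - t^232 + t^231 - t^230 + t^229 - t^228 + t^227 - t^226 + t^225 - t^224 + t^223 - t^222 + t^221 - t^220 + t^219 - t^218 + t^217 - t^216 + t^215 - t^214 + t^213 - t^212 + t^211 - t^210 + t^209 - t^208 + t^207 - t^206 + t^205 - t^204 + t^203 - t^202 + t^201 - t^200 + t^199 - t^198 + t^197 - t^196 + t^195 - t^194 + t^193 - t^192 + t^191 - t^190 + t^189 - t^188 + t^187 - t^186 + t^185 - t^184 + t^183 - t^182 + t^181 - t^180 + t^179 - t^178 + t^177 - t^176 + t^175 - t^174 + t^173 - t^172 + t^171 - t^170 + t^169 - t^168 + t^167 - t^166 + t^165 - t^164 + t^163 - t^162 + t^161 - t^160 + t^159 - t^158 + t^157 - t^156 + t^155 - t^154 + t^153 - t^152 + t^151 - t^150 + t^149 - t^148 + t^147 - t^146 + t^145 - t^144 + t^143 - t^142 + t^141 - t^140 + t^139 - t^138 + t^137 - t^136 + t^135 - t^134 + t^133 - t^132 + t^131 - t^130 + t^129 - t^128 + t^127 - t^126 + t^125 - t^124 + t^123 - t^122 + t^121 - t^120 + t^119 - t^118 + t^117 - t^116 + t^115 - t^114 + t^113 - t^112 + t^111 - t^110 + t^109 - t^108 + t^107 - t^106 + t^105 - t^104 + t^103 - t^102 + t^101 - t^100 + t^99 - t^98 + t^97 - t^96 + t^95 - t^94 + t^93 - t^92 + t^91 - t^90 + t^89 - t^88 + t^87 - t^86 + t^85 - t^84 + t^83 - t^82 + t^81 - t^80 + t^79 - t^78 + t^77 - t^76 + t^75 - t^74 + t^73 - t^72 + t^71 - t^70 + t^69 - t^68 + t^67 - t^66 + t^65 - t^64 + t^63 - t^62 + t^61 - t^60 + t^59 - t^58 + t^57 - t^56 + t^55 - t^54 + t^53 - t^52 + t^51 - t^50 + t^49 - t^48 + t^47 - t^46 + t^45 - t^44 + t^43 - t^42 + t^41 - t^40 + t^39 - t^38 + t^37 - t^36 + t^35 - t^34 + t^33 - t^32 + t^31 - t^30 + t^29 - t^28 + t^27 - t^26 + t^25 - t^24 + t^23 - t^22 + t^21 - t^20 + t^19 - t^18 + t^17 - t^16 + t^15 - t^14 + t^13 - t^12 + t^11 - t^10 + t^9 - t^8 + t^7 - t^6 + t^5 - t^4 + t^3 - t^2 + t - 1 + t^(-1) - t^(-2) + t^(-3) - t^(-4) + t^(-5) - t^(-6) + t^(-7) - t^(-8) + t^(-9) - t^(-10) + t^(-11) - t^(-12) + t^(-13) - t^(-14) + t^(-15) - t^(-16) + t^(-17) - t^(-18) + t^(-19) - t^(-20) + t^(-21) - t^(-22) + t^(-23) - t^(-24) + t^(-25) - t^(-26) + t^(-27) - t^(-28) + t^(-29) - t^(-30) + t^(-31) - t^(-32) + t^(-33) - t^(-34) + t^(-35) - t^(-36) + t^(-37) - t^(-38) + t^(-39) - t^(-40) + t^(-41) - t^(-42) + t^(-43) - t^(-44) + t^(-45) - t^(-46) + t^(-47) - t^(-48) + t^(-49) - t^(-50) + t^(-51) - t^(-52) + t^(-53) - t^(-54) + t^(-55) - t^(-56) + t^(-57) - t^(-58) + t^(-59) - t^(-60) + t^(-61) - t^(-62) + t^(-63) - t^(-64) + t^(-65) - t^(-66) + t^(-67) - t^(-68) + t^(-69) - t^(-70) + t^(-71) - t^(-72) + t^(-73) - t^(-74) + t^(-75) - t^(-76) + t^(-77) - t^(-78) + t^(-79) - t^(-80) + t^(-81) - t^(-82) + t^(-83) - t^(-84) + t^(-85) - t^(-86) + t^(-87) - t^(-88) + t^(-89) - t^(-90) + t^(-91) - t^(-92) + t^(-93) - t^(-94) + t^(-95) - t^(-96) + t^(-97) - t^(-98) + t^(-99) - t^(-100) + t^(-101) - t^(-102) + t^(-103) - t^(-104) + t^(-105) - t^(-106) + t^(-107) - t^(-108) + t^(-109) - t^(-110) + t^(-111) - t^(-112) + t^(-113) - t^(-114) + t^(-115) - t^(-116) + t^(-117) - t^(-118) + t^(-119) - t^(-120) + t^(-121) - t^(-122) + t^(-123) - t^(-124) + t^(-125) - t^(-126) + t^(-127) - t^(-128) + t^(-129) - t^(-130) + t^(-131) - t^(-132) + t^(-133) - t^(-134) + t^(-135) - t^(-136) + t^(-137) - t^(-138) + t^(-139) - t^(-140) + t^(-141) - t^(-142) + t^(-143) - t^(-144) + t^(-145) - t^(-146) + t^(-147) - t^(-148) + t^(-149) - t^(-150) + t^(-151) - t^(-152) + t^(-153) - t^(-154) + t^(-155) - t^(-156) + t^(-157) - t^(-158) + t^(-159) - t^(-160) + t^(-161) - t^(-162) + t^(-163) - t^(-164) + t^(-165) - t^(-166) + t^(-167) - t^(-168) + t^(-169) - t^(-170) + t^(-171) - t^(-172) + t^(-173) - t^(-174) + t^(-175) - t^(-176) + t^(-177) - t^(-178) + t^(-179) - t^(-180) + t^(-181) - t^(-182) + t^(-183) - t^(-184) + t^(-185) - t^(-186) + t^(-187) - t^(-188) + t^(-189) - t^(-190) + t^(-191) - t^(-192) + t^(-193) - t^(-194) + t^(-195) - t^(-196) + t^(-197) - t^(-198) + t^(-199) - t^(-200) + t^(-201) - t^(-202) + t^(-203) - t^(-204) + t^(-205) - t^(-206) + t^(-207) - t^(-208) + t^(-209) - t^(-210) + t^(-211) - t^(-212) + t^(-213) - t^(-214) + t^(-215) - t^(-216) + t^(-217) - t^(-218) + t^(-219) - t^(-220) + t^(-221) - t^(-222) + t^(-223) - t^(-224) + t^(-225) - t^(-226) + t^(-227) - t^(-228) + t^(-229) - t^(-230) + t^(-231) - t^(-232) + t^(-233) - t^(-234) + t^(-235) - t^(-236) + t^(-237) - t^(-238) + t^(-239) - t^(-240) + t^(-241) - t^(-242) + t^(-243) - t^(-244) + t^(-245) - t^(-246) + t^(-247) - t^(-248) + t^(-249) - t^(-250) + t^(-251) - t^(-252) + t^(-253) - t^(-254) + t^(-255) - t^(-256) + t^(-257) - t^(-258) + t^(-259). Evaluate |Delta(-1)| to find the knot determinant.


Step 1: The polynomial has 519 terms with alternating signs, exponents from 259 down to -259.
Step 2: Substitute t = -1. The i-th term has coefficient (-1)^i and exponent (m-i),
  so its value is (-1)^i * (-1)^(m-i) = (-1)^m = -1 for every i.
Step 3: All 519 terms equal -1, so Delta(-1) = 519 * (-1) = -519
Step 4: |Delta(-1)| = 519

519


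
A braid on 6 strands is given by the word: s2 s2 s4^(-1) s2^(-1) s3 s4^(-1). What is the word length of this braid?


The word length counts the number of generators (including inverses).
Listing each generator: s2, s2, s4^(-1), s2^(-1), s3, s4^(-1)
There are 6 generators in this braid word.

6


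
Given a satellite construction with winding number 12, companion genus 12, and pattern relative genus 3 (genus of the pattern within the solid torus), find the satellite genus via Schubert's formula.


Schubert: g(satellite) = g_rel(pattern) + |winding| * g(companion),
where g_rel(pattern) is the genus of the pattern relative to the solid torus.
= 3 + 12 * 12
= 3 + 144 = 147

147


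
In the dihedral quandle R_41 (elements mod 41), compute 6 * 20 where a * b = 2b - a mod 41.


6 * 20 = 2*20 - 6 mod 41
= 40 - 6 mod 41
= 34 mod 41 = 34

34


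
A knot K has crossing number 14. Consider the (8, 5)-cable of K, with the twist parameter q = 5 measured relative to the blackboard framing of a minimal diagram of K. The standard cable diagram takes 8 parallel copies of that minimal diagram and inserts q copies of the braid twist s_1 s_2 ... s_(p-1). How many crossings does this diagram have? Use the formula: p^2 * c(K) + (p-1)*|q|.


Step 1: Each of the c(K) crossings of the companion diagram becomes p*p = p^2 crossings among the p parallel strands, and each of the |q| twists s_1 s_2 ... s_(p-1) adds (p-1) crossings.
  Crossings = p^2 * c(K) + (p-1)*|q|
Step 2: = 8^2 * 14 + (8-1)*5
Step 3: = 64*14 + 7*5
Step 4: = 896 + 35 = 931

931


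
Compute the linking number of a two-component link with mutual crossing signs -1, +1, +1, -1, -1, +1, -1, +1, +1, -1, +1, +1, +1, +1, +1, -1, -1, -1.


Step 1: Count positive crossings: 10
Step 2: Count negative crossings: 8
Step 3: Sum of signs = 10 - 8 = 2
Step 4: Linking number = sum/2 = 2/2 = 1

1


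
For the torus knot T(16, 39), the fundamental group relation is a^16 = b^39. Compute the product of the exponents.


The relation is a^16 = b^39.
Product of exponents = 16 * 39
= 624

624


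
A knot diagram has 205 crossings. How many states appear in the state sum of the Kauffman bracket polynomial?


Each crossing contributes 2 choices (A-smoothing or B-smoothing).
Total states = 2^205 = 51422017416287688817342786954917203280710495801049370729644032

51422017416287688817342786954917203280710495801049370729644032
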